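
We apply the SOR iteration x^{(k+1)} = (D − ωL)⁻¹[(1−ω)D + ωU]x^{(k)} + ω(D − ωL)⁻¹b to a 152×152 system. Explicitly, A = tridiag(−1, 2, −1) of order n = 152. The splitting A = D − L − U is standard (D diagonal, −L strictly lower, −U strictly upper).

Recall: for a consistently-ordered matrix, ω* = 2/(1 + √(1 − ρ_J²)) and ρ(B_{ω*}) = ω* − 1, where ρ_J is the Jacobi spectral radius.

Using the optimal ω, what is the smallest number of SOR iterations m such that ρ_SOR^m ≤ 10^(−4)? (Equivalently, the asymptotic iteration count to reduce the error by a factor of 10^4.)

m = 225

B_J for the 152×152 system has eigenvalues cos(kπ/153); ρ_J = cos(π/153) = 0.9997892.
√(1 − cos²(π/153)) = sin(π/153) ≈ 0.0205318.
Then 2/(1+√(1−ρ_J²)) = 2/(1+0.0205318); ω* = 2/1.0205318 = 1.9597625.
Hence ρ(B_{ω*}) = 1.9597625 − 1 = 0.9597625.
For 4 digits: m = 4·ln10 / (−ln 0.9597625) = 9.21034/0.0410694 = 224.263; round up → m = 225.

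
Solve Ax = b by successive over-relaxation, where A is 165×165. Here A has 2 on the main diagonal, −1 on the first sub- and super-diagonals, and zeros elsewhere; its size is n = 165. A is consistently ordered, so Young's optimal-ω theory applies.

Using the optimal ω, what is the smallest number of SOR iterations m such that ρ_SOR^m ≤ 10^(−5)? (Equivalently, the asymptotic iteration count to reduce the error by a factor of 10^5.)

With n=165, ρ(Jacobi) = cos(π/166) = 0.9998209.
√(1 − cos²(π/166)) = sin(π/166) ≈ 0.0189241.
So ω* = 2/1.0189241 = 1.9628547 (Young).
[ρ_SOR] ω* − 1 = 0.9628547.
ρ_SOR^m ≤ 10^(−5) ⇔ m ≥ 5·ln10/(−ln 0.9628547) = 11.5129/0.0378528 = 304.149; m = ⌈304.149⌉ = 305.

m = 305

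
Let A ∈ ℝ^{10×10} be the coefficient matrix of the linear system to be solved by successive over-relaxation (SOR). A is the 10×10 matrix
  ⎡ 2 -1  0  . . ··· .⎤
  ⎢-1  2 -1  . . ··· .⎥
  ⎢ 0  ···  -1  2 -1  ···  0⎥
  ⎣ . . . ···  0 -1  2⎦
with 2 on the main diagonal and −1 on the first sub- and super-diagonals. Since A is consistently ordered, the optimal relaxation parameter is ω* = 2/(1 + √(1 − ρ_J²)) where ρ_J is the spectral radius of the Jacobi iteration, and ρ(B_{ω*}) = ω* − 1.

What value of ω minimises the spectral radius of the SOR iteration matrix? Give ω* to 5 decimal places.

B_J for the 10×10 system has eigenvalues cos(kπ/11); ρ_J = cos(π/11) = 0.95949.
√(1−ρ_J²) simplifies to sin(π/11) = 0.281733.
Then 2/(1+√(1−ρ_J²)) = 2/(1+0.281733); ω* = 2/1.281733 = 1.56039.
ρ(B_{ω*}) = ω*−1 = 0.56039

ω* = 1.56039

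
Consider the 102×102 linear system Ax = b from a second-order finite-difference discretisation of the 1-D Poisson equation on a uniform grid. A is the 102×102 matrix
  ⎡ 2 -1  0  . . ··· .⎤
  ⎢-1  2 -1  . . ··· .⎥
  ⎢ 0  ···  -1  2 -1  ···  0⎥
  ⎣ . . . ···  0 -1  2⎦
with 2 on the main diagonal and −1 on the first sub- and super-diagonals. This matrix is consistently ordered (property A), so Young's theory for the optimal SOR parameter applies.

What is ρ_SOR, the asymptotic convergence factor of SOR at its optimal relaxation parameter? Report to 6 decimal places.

ρ_SOR = 0.940813

[ρ_J] n=102: ρ(B_J) = cos(π/(n+1)) = cos(π/103) = 0.999535.
√(1−ρ_J²) simplifies to sin(π/103) = 0.0304962.
[ω*] 2 ÷ (1 + 0.0304962) = 2 ÷ 1.0304962 = 1.940813.
ρ_SOR = ω* − 1 = 1.940813 − 1 = 0.940813.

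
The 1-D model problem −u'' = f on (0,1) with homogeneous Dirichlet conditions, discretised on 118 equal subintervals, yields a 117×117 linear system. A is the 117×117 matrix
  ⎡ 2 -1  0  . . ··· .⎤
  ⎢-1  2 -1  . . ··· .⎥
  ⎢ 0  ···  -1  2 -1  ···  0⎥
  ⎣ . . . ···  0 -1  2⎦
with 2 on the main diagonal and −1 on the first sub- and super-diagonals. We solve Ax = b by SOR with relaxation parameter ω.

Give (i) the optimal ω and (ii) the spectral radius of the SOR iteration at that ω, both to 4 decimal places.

ω* = 1.9481, ρ_SOR = 0.9481

[ρ_J] n=117: ρ(B_J) = cos(π/(n+1)) = cos(π/118) = 0.9996.
√(1−ρ_J²) simplifies to sin(π/118) = 0.02662.
[ω*] 2 ÷ (1 + 0.02662) = 2 ÷ 1.02662 = 1.9481.
ρ_SOR = ω* − 1 = 1.9481 − 1 = 0.9481.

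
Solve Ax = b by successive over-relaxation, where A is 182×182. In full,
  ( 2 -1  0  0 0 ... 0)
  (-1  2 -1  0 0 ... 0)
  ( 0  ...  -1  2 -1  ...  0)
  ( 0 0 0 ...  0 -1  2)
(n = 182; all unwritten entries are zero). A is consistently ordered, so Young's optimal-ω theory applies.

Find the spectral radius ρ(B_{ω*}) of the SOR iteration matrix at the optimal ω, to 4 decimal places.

ρ_SOR = 0.9662

With n=182, ρ(Jacobi) = cos(π/183) = 0.9999.
√(1 − cos²(π/183)) = sin(π/183) ≈ 0.01717.
ω* = 2 / (1 + 0.01717) = 2 / 1.01717 ≈ 1.9662.
ρ_SOR = ω* − 1 = 1.9662 − 1 = 0.9662.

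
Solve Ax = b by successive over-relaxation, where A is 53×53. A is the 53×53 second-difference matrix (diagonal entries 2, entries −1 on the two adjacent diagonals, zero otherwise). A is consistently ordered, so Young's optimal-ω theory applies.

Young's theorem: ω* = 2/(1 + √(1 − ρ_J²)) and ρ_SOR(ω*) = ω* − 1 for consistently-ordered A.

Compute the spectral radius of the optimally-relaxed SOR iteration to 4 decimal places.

ρ_SOR = 0.8901

ρ_J = max_k |cos(kπ/54)| = cos(π/54) = 0.9983
root = sin(π/54) = 0.05814  (since 1−cos² = sin²).
[ω*] 2 ÷ (1 + 0.05814) = 2 ÷ 1.05814 = 1.8901.
[ρ_SOR] ω* − 1 = 0.8901.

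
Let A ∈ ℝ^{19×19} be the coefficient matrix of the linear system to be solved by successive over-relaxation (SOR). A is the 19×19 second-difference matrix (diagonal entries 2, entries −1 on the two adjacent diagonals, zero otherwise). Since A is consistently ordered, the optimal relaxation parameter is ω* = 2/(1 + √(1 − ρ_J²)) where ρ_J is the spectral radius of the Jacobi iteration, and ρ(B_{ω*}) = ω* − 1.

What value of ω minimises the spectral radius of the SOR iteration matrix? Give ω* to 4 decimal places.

spectrum of D⁻¹(L+U) = {cos(kπ/20) : 1≤k≤19}; ρ_J = cos(π/20) = 0.9877.
root = sin(π/20) = 0.15643  (since 1−cos² = sin²).
ω* = 2/(1+0.15643) = 1.7295
and ρ(B_{ω*}) = 1.7295 − 1 = 0.7295.

ω* = 1.7295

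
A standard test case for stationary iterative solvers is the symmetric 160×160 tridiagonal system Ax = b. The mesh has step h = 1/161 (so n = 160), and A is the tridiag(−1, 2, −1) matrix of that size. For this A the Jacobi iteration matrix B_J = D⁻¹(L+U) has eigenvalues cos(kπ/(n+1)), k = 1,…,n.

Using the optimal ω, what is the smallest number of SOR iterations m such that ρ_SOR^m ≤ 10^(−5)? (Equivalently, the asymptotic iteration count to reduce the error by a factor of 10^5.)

m = 295

spectrum of D⁻¹(L+U) = {cos(kπ/161) : 1≤k≤160}; ρ_J = cos(π/161) = 0.9998096.
√(1 − cos²(π/161)) = sin(π/161) ≈ 0.0195118.
Then 2/(1+√(1−ρ_J²)) = 2/(1+0.0195118); ω* = 2/1.0195118 = 1.9617232.
ρ_SOR = ω* − 1 ≈ 0.9617232.
(0.9617232)^m ≤ 10^{−5}  ⇒  m·ln(0.9617232) ≤ −5·ln10  ⇒  m ≥ 294.986  ⇒  m = 295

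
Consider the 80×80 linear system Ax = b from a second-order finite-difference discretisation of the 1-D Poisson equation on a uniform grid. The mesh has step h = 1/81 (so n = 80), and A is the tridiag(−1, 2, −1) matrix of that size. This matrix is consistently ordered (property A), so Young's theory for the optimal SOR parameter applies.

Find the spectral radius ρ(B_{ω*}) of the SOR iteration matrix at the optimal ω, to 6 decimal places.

With n=80, ρ(Jacobi) = cos(π/81) = 0.999248.
root = sin(π/81) = 0.0387754  (since 1−cos² = sin²).
ω* = 2 / (1 + 0.0387754) = 2 / 1.0387754 ≈ 1.925344.
ρ(B_{ω*}) = ω*−1 = 0.925344

ρ_SOR = 0.925344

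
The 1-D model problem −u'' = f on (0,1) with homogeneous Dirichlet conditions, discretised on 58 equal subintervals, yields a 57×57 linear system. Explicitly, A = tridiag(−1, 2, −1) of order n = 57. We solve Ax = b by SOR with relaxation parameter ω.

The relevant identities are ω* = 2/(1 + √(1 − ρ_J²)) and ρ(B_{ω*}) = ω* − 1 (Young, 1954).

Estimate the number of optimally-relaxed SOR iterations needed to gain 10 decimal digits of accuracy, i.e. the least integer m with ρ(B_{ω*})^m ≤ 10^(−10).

ρ_J = max_k |cos(kπ/58)| = cos(π/58) = 0.9985334
√(1−ρ_J²) = |sin(π/58)| = 0.0541389
ω* = 2/(1 + 0.0541389) = 2/1.0541389 = 1.8972832.
At ω = 1.8972832 every |λ(B_ω)| = ω−1, so ρ_SOR = 0.8972832.
Need (0.8972832)^m ≤ 10^(−10): m ≥ 10·ln10/|ln 0.8972832| = 23.0259/0.108384 = 212.447 ⇒ m = 213.

m = 213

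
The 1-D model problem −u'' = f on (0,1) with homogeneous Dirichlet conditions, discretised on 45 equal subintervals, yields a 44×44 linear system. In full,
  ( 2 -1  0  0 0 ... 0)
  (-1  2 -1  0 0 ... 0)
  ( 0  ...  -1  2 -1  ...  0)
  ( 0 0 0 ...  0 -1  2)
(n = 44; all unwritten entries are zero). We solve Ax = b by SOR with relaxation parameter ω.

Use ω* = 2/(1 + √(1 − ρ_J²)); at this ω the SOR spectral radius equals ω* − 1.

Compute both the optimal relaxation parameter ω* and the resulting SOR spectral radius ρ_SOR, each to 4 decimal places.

With n=44, ρ(Jacobi) = cos(π/45) = 0.9976.
√(1 − cos²(π/45)) = sin(π/45) ≈ 0.06976.
Then 2/(1+√(1−ρ_J²)) = 2/(1+0.06976); ω* = 2/1.06976 = 1.8696.
At ω = 1.8696 every |λ(B_ω)| = ω−1, so ρ_SOR = 0.8696.

ω* = 1.8696, ρ_SOR = 0.8696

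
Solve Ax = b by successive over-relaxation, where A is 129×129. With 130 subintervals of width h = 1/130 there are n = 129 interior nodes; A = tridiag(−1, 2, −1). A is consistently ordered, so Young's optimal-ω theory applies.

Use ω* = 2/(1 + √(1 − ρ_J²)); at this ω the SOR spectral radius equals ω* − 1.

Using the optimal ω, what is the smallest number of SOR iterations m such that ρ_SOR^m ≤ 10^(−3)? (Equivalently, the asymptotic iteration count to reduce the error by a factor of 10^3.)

m = 143

With n=129, ρ(Jacobi) = cos(π/130) = 0.9997080.
root = sin(π/130) = 0.0241637  (since 1−cos² = sin²).
ω* = 2/(1+0.0241637) = 1.9528128
and ρ(B_{ω*}) = 1.9528128 − 1 = 0.9528128.
Need (0.9528128)^m ≤ 10^(−3): m ≥ 3·ln10/|ln 0.9528128| = 6.90776/0.0483368 = 142.909 ⇒ m = 143.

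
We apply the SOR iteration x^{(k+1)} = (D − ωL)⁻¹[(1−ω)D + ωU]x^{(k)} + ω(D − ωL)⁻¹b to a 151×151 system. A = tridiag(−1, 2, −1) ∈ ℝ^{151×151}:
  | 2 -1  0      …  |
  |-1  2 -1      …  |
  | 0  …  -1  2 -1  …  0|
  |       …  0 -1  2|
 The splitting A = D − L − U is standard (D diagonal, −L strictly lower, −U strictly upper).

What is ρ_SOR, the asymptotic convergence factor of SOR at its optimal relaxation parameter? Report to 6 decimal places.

[ρ_J] n=151: ρ(B_J) = cos(π/(n+1)) = cos(π/152) = 0.999786.
√(1−ρ_J²) simplifies to sin(π/152) = 0.0206669.
ω* = 2/(1+0.0206669) = 1.959503
Hence ρ(B_{ω*}) = 1.959503 − 1 = 0.959503.

ρ_SOR = 0.959503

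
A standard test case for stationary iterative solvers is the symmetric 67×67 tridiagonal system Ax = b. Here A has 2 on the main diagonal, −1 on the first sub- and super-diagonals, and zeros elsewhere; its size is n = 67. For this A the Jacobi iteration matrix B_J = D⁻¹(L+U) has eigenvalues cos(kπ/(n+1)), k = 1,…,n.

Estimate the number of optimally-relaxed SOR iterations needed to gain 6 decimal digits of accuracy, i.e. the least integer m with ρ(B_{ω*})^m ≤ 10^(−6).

m = 150

½·tridiag(1,0,1) at n=67: λ_k = cos(kπ/68); max |λ| at k=1 ⇒ ρ_J = cos(π/68) ≈ 0.9989330.
√(1−ρ_J²) simplifies to sin(π/68) = 0.0461835.
Young: ω* = 2/(1+√(1−ρ_J²)) = 2/(1+0.0461835) = 2/1.0461835 = 1.9117105.
ρ_SOR = ω* − 1 ≈ 0.9117105.
6·ln10 = 13.8155; −ln(0.9117105) = 0.0924328; m = ⌈13.8155/0.0924328⌉ = ⌈149.465⌉ = 150.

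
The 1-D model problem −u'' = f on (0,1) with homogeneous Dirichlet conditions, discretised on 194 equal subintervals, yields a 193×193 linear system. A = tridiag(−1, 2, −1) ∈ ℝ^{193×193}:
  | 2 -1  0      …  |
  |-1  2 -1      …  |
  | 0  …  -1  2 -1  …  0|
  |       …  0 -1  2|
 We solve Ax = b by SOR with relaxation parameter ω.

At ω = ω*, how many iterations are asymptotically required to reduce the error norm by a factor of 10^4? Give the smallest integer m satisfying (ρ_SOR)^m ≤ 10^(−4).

m = 285

spectrum of D⁻¹(L+U) = {cos(kπ/194) : 1≤k≤193}; ρ_J = cos(π/194) = 0.9998689.
1 − cos²(π/194) = sin²(π/194) ⇒ √(1−ρ_J²) = sin(π/194) = 0.0161931.
So ω* = 2/1.0161931 = 1.9681299 (Young).
At ω = 1.9681299 every |λ(B_ω)| = ω−1, so ρ_SOR = 0.9681299.
For 4 digits: m = 4·ln10 / (−ln 0.9681299) = 9.21034/0.032389 = 284.366; round up → m = 285.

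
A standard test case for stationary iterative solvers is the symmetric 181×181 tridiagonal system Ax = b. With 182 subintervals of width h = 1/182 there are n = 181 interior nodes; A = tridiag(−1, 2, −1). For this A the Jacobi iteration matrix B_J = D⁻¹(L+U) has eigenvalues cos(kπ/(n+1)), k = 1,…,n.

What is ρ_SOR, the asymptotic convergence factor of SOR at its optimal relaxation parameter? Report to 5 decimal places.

With n=181, ρ(Jacobi) = cos(π/182) = 0.99985.
root = sin(π/182) = 0.017261  (since 1−cos² = sin²).
ω* = 2/(1+0.017261) = 1.96606
and ρ(B_{ω*}) = 1.96606 − 1 = 0.96606.

ρ_SOR = 0.96606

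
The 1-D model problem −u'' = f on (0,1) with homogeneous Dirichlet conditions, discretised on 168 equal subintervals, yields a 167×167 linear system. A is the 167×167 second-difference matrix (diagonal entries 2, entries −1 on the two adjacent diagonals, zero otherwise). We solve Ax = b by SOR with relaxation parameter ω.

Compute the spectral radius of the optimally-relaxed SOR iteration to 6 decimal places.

B_J for the 167×167 system has eigenvalues cos(kπ/168); ρ_J = cos(π/168) = 0.999825.
root = sin(π/168) = 0.0186989  (since 1−cos² = sin²).
Then 2/(1+√(1−ρ_J²)) = 2/(1+0.0186989); ω* = 2/1.0186989 = 1.963289.
and ρ(B_{ω*}) = 1.963289 − 1 = 0.963289.

ρ_SOR = 0.963289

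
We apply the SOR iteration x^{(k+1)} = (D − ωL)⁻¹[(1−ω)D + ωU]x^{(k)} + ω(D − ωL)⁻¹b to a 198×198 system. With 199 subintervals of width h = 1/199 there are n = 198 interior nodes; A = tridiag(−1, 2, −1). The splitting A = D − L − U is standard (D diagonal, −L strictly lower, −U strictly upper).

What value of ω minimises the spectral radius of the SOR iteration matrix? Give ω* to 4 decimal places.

ω* = 1.9689

½·tridiag(1,0,1) at n=198: λ_k = cos(kπ/199); max |λ| at k=1 ⇒ ρ_J = cos(π/199) ≈ 0.9999.
√(1−ρ_J²) simplifies to sin(π/199) = 0.01579.
ω* = 2/(1+0.01579) = 1.9689
ρ_SOR = ω* − 1 ≈ 0.9689.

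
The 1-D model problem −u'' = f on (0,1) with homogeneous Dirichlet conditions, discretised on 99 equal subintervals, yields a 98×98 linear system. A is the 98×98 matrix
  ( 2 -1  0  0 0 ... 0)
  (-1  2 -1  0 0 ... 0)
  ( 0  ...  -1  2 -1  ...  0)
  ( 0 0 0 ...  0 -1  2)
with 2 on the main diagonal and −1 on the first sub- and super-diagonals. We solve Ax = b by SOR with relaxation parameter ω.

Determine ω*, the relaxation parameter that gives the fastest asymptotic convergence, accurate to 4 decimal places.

ω* = 1.9385

ρ_J = max_k |cos(kπ/99)| = cos(π/99) = 0.9995
1 − cos²(π/99) = sin²(π/99) ⇒ √(1−ρ_J²) = sin(π/99) = 0.03173.
[ω*] 2 ÷ (1 + 0.03173) = 2 ÷ 1.03173 = 1.9385.
and ρ(B_{ω*}) = 1.9385 − 1 = 0.9385.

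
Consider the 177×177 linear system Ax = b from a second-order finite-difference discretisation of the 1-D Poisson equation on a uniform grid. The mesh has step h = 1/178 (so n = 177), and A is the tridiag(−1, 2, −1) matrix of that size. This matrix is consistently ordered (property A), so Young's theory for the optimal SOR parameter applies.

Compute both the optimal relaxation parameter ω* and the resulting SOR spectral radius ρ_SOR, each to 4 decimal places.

ω* = 1.9653, ρ_SOR = 0.9653

spectrum of D⁻¹(L+U) = {cos(kπ/178) : 1≤k≤177}; ρ_J = cos(π/178) = 0.9998.
√(1−ρ_J²) simplifies to sin(π/178) = 0.01765.
Then 2/(1+√(1−ρ_J²)) = 2/(1+0.01765); ω* = 2/1.01765 = 1.9653.
[ρ_SOR] ω* − 1 = 0.9653.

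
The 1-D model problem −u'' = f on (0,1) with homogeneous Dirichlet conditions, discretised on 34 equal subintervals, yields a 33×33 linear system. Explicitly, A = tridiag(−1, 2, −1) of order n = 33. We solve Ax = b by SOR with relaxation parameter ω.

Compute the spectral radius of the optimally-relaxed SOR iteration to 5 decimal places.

½·tridiag(1,0,1) at n=33: λ_k = cos(kπ/34); max |λ| at k=1 ⇒ ρ_J = cos(π/34) ≈ 0.99573.
√(1−ρ_J²) simplifies to sin(π/34) = 0.092268.
Then 2/(1+√(1−ρ_J²)) = 2/(1+0.092268); ω* = 2/1.092268 = 1.83105.
ρ_SOR = ω* − 1 ≈ 0.83105.

ρ_SOR = 0.83105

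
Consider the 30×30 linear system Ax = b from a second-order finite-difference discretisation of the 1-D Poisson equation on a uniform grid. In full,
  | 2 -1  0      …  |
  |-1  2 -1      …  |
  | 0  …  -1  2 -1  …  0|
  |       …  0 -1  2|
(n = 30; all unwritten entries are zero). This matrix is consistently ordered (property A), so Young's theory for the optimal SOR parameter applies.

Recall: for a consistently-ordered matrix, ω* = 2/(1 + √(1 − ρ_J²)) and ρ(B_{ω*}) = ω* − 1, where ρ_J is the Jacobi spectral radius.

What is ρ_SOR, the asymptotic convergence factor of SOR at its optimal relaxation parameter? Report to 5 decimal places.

ρ_SOR = 0.81625

½·tridiag(1,0,1) at n=30: λ_k = cos(kπ/31); max |λ| at k=1 ⇒ ρ_J = cos(π/31) ≈ 0.99487.
√(1−ρ_J²) = |sin(π/31)| = 0.101168
ω* = 2/(1+0.101168) = 1.81625
ρ(B_{ω*}) = ω*−1 = 0.81625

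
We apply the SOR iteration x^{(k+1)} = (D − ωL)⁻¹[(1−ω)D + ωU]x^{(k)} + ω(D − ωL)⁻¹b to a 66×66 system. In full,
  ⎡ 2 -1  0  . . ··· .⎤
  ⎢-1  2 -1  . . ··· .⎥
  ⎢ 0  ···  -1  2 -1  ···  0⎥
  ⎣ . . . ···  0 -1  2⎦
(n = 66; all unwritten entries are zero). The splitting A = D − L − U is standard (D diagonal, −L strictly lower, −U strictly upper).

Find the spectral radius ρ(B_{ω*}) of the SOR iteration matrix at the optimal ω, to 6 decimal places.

ρ_SOR = 0.910453

spectrum of D⁻¹(L+U) = {cos(kπ/67) : 1≤k≤66}; ρ_J = cos(π/67) = 0.998901.
1 − cos²(π/67) = sin²(π/67) ⇒ √(1−ρ_J²) = sin(π/67) = 0.0468723.
ω* = 2/(1 + 0.0468723) = 2/1.0468723 = 1.910453.
ρ(B_{ω*}) = ω*−1 = 0.910453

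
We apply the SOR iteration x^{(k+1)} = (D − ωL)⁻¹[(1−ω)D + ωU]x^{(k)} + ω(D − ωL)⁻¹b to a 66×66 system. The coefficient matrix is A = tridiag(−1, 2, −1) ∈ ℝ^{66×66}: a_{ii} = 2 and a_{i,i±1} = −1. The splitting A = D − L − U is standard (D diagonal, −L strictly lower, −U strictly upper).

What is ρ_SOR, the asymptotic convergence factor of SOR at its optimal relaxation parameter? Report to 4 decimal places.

B_J for the 66×66 system has eigenvalues cos(kπ/67); ρ_J = cos(π/67) = 0.9989.
root = sin(π/67) = 0.04687  (since 1−cos² = sin²).
So ω* = 2/1.04687 = 1.9105 (Young).
At ω = 1.9105 every |λ(B_ω)| = ω−1, so ρ_SOR = 0.9105.

ρ_SOR = 0.9105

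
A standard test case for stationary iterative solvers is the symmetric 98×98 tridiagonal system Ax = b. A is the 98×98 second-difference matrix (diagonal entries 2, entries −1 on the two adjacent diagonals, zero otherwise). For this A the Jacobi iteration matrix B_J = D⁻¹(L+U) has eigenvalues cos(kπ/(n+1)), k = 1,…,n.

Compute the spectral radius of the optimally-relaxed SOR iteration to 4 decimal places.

ρ_SOR = 0.9385

½·tridiag(1,0,1) at n=98: λ_k = cos(kπ/99); max |λ| at k=1 ⇒ ρ_J = cos(π/99) ≈ 0.9995.
√(1−ρ_J²) simplifies to sin(π/99) = 0.03173.
ω* = 2 / (1 + 0.03173) = 2 / 1.03173 ≈ 1.9385.
[ρ_SOR] ω* − 1 = 0.9385.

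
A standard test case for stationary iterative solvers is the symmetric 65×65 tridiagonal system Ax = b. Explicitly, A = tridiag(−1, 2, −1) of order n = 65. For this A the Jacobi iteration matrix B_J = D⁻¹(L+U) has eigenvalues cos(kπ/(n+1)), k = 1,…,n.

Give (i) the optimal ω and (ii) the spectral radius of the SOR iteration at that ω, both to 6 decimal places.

With n=65, ρ(Jacobi) = cos(π/66) = 0.998867.
root = sin(π/66) = 0.0475819  (since 1−cos² = sin²).
[ω*] 2 ÷ (1 + 0.0475819) = 2 ÷ 1.0475819 = 1.909159.
ρ_SOR = ω* − 1 ≈ 0.909159.

ω* = 1.909159, ρ_SOR = 0.909159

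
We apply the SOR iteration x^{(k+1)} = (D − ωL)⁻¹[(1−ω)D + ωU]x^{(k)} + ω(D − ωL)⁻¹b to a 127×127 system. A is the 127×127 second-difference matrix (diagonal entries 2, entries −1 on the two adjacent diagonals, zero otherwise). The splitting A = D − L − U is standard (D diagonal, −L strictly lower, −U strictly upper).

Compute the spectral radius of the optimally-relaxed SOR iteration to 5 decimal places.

ρ_SOR = 0.95209

ρ_J = max_k |cos(kπ/128)| = cos(π/128) = 0.99970
root = sin(π/128) = 0.024541  (since 1−cos² = sin²).
ω* = 2/(1+0.024541) = 1.95209
[ρ_SOR] ω* − 1 = 0.95209.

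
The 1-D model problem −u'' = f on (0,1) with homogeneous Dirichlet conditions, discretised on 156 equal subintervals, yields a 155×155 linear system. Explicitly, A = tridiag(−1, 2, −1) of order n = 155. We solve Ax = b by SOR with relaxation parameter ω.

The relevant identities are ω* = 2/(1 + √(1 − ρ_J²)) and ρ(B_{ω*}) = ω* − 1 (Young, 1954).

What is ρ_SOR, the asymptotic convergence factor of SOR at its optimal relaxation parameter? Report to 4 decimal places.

ρ_SOR = 0.9605

ρ_J = max_k |cos(kπ/156)| = cos(π/156) = 0.9998
√(1 − cos²(π/156)) = sin(π/156) ≈ 0.02014.
Then 2/(1+√(1−ρ_J²)) = 2/(1+0.02014); ω* = 2/1.02014 = 1.9605.
ρ_SOR = ω* − 1 ≈ 0.9605.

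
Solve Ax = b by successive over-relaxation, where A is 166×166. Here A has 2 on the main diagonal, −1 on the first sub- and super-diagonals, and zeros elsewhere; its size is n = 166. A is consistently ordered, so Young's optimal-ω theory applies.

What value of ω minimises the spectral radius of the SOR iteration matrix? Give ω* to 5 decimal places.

ω* = 1.96307

B_J for the 166×166 system has eigenvalues cos(kπ/167); ρ_J = cos(π/167) = 0.99982.
√(1−ρ_J²) = |sin(π/167)| = 0.018811
ω* = 2/(1+0.018811) = 1.96307
and ρ(B_{ω*}) = 1.96307 − 1 = 0.96307.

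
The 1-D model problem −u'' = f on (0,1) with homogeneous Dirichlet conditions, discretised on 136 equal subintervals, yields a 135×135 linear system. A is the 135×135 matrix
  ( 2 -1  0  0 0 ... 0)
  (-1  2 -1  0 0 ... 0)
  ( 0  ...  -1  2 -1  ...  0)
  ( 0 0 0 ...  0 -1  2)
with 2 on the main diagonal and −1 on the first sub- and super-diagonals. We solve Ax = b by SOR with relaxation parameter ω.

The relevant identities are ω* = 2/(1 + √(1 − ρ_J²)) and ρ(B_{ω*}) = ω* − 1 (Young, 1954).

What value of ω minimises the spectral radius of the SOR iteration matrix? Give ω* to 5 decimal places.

n=135: λ(B_J) = 1 − λ(A)/2 = cos(kπ/136); k=1 gives ρ_J = 0.99973.
√(1−ρ_J²) = |sin(π/136)| = 0.023098
Young: ω* = 2/(1+√(1−ρ_J²)) = 2/(1+0.023098) = 2/1.023098 = 1.95485.
ρ(B_{ω*}) = ω*−1 = 0.95485

ω* = 1.95485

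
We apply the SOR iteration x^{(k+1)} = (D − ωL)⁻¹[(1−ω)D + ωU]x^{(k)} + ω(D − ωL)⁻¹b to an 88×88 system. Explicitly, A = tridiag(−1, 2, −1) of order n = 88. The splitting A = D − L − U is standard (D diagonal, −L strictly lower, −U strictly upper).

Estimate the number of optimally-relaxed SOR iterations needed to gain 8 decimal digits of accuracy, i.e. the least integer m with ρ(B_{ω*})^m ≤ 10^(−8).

ρ_J = max_k |cos(kπ/89)| = cos(π/89) = 0.9993771
1 − cos²(π/89) = sin²(π/89) ⇒ √(1−ρ_J²) = sin(π/89) = 0.0352915.
So ω* = 2/1.0352915 = 1.9318231 (Young).
ρ(B_{ω*}) = ω*−1 = 0.9318231
For 8 digits: m = 8·ln10 / (−ln 0.9318231) = 18.4207/0.0706123 = 260.871; round up → m = 261.

m = 261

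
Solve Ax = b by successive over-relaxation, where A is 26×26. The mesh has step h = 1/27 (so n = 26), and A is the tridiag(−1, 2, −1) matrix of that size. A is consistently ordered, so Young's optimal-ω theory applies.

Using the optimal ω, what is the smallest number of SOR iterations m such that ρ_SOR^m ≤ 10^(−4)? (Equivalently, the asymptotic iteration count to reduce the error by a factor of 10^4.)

With n=26, ρ(Jacobi) = cos(π/27) = 0.9932384.
√(1 − cos²(π/27)) = sin(π/27) ≈ 0.1160929.
Then 2/(1+√(1−ρ_J²)) = 2/(1+0.1160929); ω* = 2/1.1160929 = 1.7919655.
[ρ_SOR] ω* − 1 = 0.7919655.
4·ln10 = 9.21034; −ln(0.7919655) = 0.233237; m = ⌈9.21034/0.233237⌉ = ⌈39.489⌉ = 40.

m = 40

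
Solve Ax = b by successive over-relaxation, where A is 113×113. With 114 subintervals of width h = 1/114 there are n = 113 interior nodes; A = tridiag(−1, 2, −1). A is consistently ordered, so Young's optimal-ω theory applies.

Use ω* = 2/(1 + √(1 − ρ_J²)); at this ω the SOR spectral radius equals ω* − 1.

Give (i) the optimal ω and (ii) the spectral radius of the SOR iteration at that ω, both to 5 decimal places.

ω* = 1.94637, ρ_SOR = 0.94637

n=113: λ(B_J) = 1 − λ(A)/2 = cos(kπ/114); k=1 gives ρ_J = 0.99962.
√(1 − cos²(π/114)) = sin(π/114) ≈ 0.027554.
So ω* = 2/1.027554 = 1.94637 (Young).
At ω = 1.94637 every |λ(B_ω)| = ω−1, so ρ_SOR = 0.94637.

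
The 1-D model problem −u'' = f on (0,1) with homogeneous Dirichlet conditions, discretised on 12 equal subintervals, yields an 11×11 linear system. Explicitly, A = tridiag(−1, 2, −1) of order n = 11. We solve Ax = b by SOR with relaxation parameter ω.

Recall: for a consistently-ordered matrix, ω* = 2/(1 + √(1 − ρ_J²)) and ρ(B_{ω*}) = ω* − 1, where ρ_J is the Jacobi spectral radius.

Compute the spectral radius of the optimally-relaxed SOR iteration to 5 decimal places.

ρ_SOR = 0.58879

ρ_J = max_k |cos(kπ/12)| = cos(π/12) = 0.96593
1 − cos²(π/12) = sin²(π/12) ⇒ √(1−ρ_J²) = sin(π/12) = 0.258819.
ω* = 2/(1 + 0.258819) = 2/1.258819 = 1.58879.
[ρ_SOR] ω* − 1 = 0.58879.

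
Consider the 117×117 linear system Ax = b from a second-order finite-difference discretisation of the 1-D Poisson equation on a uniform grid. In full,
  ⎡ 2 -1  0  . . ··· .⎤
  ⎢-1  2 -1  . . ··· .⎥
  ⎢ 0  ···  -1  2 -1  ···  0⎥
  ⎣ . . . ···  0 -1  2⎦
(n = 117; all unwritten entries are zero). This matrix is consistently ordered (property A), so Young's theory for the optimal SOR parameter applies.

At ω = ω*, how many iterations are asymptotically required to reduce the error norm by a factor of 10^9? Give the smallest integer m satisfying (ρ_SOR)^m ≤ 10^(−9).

n=117: λ(B_J) = 1 − λ(A)/2 = cos(kπ/118); k=1 gives ρ_J = 0.9996456.
root = sin(π/118) = 0.0266205  (since 1−cos² = sin²).
Young: ω* = 2/(1+√(1−ρ_J²)) = 2/(1+0.0266205) = 2/1.0266205 = 1.9481396.
ρ(B_{ω*}) = ω*−1 = 0.9481396
For 9 digits: m = 9·ln10 / (−ln 0.9481396) = 20.7233/0.0532535 = 389.144; round up → m = 390.

m = 390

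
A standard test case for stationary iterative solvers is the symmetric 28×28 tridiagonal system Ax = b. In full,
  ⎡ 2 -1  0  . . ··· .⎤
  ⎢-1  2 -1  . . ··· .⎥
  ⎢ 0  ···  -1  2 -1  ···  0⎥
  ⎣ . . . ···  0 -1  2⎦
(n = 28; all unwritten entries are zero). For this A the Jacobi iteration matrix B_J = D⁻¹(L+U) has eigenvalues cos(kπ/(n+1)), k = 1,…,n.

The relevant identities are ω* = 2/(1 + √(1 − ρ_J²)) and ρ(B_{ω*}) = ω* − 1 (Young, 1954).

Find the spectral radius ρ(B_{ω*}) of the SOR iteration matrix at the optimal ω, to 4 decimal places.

ρ_SOR = 0.8049

½·tridiag(1,0,1) at n=28: λ_k = cos(kπ/29); max |λ| at k=1 ⇒ ρ_J = cos(π/29) ≈ 0.9941.
root = sin(π/29) = 0.10812  (since 1−cos² = sin²).
ω* = 2 / (1 + 0.10812) = 2 / 1.10812 ≈ 1.8049.
ρ_SOR = ω* − 1 = 1.8049 − 1 = 0.8049.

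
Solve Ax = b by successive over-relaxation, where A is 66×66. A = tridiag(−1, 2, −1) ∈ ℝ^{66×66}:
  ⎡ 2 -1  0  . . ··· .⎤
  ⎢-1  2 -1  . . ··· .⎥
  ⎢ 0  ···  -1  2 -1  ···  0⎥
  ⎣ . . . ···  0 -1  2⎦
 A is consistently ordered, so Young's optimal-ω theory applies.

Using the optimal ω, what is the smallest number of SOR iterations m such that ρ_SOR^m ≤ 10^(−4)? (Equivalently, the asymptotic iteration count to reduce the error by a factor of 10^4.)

m = 99

ρ_J = max_k |cos(kπ/67)| = cos(π/67) = 0.9989009
√(1−ρ_J²) simplifies to sin(π/67) = 0.0468723.
ω* = 2/(1 + 0.0468723) = 2/1.0468723 = 1.9104527.
Hence ρ(B_{ω*}) = 1.9104527 − 1 = 0.9104527.
Need (0.9104527)^m ≤ 10^(−4): m ≥ 4·ln10/|ln 0.9104527| = 9.21034/0.0938133 = 98.177 ⇒ m = 99.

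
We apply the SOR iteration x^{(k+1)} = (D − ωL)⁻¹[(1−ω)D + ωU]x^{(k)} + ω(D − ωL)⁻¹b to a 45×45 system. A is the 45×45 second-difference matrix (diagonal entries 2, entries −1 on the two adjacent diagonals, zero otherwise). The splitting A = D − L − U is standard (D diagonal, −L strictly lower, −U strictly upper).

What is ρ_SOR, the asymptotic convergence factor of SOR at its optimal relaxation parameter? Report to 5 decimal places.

ρ_SOR = 0.87223

spectrum of D⁻¹(L+U) = {cos(kπ/46) : 1≤k≤45}; ρ_J = cos(π/46) = 0.99767.
√(1 − cos²(π/46)) = sin(π/46) ≈ 0.068242.
[ω*] 2 ÷ (1 + 0.068242) = 2 ÷ 1.068242 = 1.87223.
ρ(B_{ω*}) = ω*−1 = 0.87223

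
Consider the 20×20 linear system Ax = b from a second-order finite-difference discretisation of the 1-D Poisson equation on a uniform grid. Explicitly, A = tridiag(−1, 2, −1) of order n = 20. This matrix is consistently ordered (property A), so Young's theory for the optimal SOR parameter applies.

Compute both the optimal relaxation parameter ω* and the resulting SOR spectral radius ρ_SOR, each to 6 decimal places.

ω* = 1.740580, ρ_SOR = 0.740580

½·tridiag(1,0,1) at n=20: λ_k = cos(kπ/21); max |λ| at k=1 ⇒ ρ_J = cos(π/21) ≈ 0.988831.
√(1−ρ_J²) simplifies to sin(π/21) = 0.1490423.
[ω*] 2 ÷ (1 + 0.1490423) = 2 ÷ 1.1490423 = 1.740580.
ρ_SOR = ω* − 1 ≈ 0.740580.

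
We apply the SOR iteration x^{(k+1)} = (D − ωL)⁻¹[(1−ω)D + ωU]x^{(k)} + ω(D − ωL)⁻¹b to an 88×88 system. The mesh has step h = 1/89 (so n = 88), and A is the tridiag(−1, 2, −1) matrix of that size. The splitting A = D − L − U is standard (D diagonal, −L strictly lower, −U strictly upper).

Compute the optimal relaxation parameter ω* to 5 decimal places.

With n=88, ρ(Jacobi) = cos(π/89) = 0.99938.
√(1−ρ_J²) = |sin(π/89)| = 0.035291
ω* = 2/(1+0.035291) = 1.93182
ρ(B_{ω*}) = ω*−1 = 0.93182

ω* = 1.93182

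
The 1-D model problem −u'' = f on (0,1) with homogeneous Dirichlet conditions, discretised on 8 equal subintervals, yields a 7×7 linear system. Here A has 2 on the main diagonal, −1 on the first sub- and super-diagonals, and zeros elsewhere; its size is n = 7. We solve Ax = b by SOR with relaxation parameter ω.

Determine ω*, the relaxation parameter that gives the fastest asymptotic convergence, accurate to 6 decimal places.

[ρ_J] n=7: ρ(B_J) = cos(π/(n+1)) = cos(π/8) = 0.923880.
√(1−ρ_J²) = |sin(π/8)| = 0.3826834
ω* = 2/(1+0.3826834) = 1.446463
ρ(B_{ω*}) = ω*−1 = 0.446463

ω* = 1.446463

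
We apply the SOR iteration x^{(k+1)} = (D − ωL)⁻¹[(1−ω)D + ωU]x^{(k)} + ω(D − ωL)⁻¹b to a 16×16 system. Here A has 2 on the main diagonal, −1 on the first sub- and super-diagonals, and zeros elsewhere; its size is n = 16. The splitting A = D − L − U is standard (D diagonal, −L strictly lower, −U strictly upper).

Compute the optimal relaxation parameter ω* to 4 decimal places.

ω* = 1.6895

spectrum of D⁻¹(L+U) = {cos(kπ/17) : 1≤k≤16}; ρ_J = cos(π/17) = 0.9830.
√(1−ρ_J²) simplifies to sin(π/17) = 0.18375.
ω* = 2/(1 + 0.18375) = 2/1.18375 = 1.6895.
Hence ρ(B_{ω*}) = 1.6895 − 1 = 0.6895.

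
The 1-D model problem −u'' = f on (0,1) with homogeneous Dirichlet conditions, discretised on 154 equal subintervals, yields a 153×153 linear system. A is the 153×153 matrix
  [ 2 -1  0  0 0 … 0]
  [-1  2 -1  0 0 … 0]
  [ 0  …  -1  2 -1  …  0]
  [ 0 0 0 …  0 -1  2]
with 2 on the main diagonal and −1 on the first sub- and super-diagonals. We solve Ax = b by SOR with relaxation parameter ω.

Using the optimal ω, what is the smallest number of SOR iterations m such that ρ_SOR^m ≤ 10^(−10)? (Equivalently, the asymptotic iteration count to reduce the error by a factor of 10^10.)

ρ_J = max_k |cos(kπ/154)| = cos(π/154) = 0.9997919
root = sin(π/154) = 0.0203985  (since 1−cos² = sin²).
ω* = 2/(1 + 0.0203985) = 2/1.0203985 = 1.9600186.
At ω = 1.9600186 every |λ(B_ω)| = ω−1, so ρ_SOR = 0.9600186.
ρ_SOR^m ≤ 10^(−10) ⇔ m ≥ 10·ln10/(−ln 0.9600186) = 23.0259/0.0408026 = 564.324; m = ⌈564.324⌉ = 565.

m = 565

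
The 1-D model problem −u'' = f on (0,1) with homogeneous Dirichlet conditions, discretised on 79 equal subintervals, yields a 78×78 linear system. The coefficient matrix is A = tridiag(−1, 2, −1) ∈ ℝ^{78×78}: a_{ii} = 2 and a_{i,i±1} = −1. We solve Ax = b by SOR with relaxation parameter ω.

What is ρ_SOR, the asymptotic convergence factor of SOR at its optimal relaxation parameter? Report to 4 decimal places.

½·tridiag(1,0,1) at n=78: λ_k = cos(kπ/79); max |λ| at k=1 ⇒ ρ_J = cos(π/79) ≈ 0.9992.
√(1−ρ_J²) = |sin(π/79)| = 0.03976
ω* = 2/(1+0.03976) = 1.9235
At ω = 1.9235 every |λ(B_ω)| = ω−1, so ρ_SOR = 0.9235.

ρ_SOR = 0.9235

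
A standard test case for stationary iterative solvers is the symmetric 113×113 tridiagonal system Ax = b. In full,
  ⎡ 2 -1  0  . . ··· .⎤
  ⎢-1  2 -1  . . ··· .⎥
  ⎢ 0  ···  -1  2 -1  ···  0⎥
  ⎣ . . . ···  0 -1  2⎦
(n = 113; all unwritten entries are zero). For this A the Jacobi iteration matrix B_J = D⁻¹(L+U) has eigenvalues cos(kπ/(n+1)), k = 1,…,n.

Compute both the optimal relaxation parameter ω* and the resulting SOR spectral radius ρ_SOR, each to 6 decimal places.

n=113: λ(B_J) = 1 − λ(A)/2 = cos(kπ/114); k=1 gives ρ_J = 0.999620.
1 − cos²(π/114) = sin²(π/114) ⇒ √(1−ρ_J²) = sin(π/114) = 0.0275543.
Then 2/(1+√(1−ρ_J²)) = 2/(1+0.0275543); ω* = 2/1.0275543 = 1.946369.
and ρ(B_{ω*}) = 1.946369 − 1 = 0.946369.

ω* = 1.946369, ρ_SOR = 0.946369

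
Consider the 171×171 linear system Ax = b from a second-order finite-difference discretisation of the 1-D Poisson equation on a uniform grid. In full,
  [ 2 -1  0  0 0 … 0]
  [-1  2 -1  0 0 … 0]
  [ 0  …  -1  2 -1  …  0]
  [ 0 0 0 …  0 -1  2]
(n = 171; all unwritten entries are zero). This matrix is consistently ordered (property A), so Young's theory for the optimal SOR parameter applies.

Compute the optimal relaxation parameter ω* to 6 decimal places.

[ρ_J] n=171: ρ(B_J) = cos(π/(n+1)) = cos(π/172) = 0.999833.
root = sin(π/172) = 0.0182641  (since 1−cos² = sin²).
ω* = 2/(1 + 0.0182641) = 2/1.0182641 = 1.964127.
[ρ_SOR] ω* − 1 = 0.964127.

ω* = 1.964127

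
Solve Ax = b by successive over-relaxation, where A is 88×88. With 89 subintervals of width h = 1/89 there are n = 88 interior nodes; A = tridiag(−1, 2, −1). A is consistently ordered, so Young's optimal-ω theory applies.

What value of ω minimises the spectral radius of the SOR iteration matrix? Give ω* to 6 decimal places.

spectrum of D⁻¹(L+U) = {cos(kπ/89) : 1≤k≤88}; ρ_J = cos(π/89) = 0.999377.
√(1−ρ_J²) simplifies to sin(π/89) = 0.0352915.
[ω*] 2 ÷ (1 + 0.0352915) = 2 ÷ 1.0352915 = 1.931823.
ρ_SOR = ω* − 1 ≈ 0.931823.

ω* = 1.931823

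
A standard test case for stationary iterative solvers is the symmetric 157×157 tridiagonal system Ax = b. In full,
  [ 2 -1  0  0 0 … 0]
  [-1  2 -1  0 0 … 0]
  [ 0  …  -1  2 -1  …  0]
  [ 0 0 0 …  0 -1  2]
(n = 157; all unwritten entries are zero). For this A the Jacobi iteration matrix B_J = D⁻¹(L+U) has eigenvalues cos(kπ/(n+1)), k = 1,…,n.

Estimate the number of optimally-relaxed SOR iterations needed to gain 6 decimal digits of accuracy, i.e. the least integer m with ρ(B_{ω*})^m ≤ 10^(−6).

m = 348

½·tridiag(1,0,1) at n=157: λ_k = cos(kπ/158); max |λ| at k=1 ⇒ ρ_J = cos(π/158) ≈ 0.9998023.
root = sin(π/158) = 0.0198822  (since 1−cos² = sin²).
ω* = 2/(1+0.0198822) = 1.9610108
[ρ_SOR] ω* − 1 = 0.9610108.
6·ln10 = 13.8155; −ln(0.9610108) = 0.0397696; m = ⌈13.8155/0.0397696⌉ = ⌈347.388⌉ = 348.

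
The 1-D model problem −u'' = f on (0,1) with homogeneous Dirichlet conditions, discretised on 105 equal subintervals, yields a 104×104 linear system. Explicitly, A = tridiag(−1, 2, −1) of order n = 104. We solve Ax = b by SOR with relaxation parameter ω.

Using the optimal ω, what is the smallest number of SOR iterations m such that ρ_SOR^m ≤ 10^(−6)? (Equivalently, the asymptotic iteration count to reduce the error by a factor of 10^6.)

½·tridiag(1,0,1) at n=104: λ_k = cos(kπ/105); max |λ| at k=1 ⇒ ρ_J = cos(π/105) ≈ 0.9995524.
√(1−ρ_J²) = |sin(π/105)| = 0.0299155
ω* = 2 / (1 + 0.0299155) = 2 / 1.0299155 ≈ 1.9419069.
Hence ρ(B_{ω*}) = 1.9419069 − 1 = 0.9419069.
(0.9419069)^m ≤ 10^{−6}  ⇒  m·ln(0.9419069) ≤ −6·ln10  ⇒  m ≥ 230.840  ⇒  m = 231

m = 231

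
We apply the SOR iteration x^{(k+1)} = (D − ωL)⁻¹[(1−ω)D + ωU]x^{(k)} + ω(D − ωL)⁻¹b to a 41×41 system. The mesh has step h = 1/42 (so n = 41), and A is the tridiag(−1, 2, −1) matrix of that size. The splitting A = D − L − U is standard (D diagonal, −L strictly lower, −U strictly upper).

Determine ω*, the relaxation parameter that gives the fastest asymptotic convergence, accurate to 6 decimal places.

½·tridiag(1,0,1) at n=41: λ_k = cos(kπ/42); max |λ| at k=1 ⇒ ρ_J = cos(π/42) ≈ 0.997204.
1 − cos²(π/42) = sin²(π/42) ⇒ √(1−ρ_J²) = sin(π/42) = 0.0747301.
So ω* = 2/1.0747301 = 1.860932 (Young).
At ω = 1.860932 every |λ(B_ω)| = ω−1, so ρ_SOR = 0.860932.

ω* = 1.860932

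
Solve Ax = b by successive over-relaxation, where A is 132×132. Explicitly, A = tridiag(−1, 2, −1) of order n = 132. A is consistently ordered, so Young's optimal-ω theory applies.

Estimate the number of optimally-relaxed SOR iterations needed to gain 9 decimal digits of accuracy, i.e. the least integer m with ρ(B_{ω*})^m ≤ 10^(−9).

With n=132, ρ(Jacobi) = cos(π/133) = 0.9997210.
√(1−ρ_J²) = |sin(π/133)| = 0.0236188
ω* = 2/(1 + 0.0236188) = 2/1.0236188 = 1.9538524.
ρ(B_{ω*}) = ω*−1 = 0.9538524
ρ_SOR^m ≤ 10^(−9) ⇔ m ≥ 9·ln10/(−ln 0.9538524) = 20.7233/0.0472463 = 438.623; m = ⌈438.623⌉ = 439.

m = 439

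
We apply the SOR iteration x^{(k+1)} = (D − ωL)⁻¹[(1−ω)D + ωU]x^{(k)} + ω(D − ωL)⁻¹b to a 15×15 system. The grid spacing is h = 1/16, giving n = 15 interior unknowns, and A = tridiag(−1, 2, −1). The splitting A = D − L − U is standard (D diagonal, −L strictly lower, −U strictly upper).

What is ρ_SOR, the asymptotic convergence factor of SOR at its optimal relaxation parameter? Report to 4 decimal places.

ρ_SOR = 0.6735

With n=15, ρ(Jacobi) = cos(π/16) = 0.9808.
√(1−ρ_J²) simplifies to sin(π/16) = 0.19509.
ω* = 2/(1 + 0.19509) = 2/1.19509 = 1.6735.
ρ_SOR = ω* − 1 = 1.6735 − 1 = 0.6735.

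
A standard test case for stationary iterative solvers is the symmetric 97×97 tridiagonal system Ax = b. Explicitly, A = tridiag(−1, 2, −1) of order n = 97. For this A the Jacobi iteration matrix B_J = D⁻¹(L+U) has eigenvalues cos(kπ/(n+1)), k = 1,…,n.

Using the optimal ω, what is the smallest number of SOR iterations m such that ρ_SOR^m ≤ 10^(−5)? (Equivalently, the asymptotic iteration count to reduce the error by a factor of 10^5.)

m = 180

½·tridiag(1,0,1) at n=97: λ_k = cos(kπ/98); max |λ| at k=1 ⇒ ρ_J = cos(π/98) ≈ 0.9994862.
√(1−ρ_J²) simplifies to sin(π/98) = 0.0320516.
So ω* = 2/1.0320516 = 1.9378876 (Young).
and ρ(B_{ω*}) = 1.9378876 − 1 = 0.9378876.
(0.9378876)^m ≤ 10^{−5}  ⇒  m·ln(0.9378876) ≤ −5·ln10  ⇒  m ≥ 179.538  ⇒  m = 180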